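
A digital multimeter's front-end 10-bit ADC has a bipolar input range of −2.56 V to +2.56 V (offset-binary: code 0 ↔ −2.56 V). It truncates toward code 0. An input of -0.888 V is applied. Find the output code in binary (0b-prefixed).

code 0b101001110 (decimal 334)

With 1024 levels over 5.12 V, one step is 5.000 mV.
(V_in − V_low)/LSB = (-0.888 − (−2.56)) / 0.005 = 334.400.
Floor → code 334.
In binary (0b-prefixed): 0b101001110.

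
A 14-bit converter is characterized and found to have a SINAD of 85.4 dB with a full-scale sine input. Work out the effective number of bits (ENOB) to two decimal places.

ENOB = (SINAD − 1.76) / 6.02 = (85.4 − 1.76)/6.02 = 13.894.

13.89 bits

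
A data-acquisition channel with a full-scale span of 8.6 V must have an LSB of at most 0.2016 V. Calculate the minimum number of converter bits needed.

Number of steps required ≥ 8.6 V / 0.2016 V = 42.66.
Need 2^N ≥ 42.66; 2^5 = 32, 2^6 = 64.
Minimum N = 6.

6 bits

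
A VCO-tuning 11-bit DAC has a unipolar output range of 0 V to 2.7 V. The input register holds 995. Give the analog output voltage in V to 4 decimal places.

LSB = 2.7 V / 2^11 = 1.318 mV.
V_out = 0 + 995 × 0.00131836 V = 1.31177 V.

1.3118 V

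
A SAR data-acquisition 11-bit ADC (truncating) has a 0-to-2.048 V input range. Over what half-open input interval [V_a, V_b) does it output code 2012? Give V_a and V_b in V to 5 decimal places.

[2.01200 V, 2.01300 V)

LSB = 2.048/2^11 = 1.000 mV.
V_a = V_low + 2012·LSB = 2.012 V; V_b = V_low + 2013·LSB = 2.013 V.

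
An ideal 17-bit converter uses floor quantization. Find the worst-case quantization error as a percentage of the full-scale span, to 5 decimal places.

Truncating → worst-case error = 1 LSB = V_FS/2^17, so 100/131072 = 0.000762939 % of full scale.

0.00076 %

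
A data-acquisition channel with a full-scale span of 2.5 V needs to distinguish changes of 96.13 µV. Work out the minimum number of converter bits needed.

15 bits

Number of steps required ≥ 2.5 V / 96.13 µV = 26006.45.
Need 2^N ≥ 26006.45; 2^14 = 16384, 2^15 = 32768.
Minimum N = 15.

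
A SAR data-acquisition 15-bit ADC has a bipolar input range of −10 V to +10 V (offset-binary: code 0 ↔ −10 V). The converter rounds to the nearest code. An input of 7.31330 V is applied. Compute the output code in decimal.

LSB = 20 V / 32768 = 0.610 mV.
Input sits at 28366.111 steps above V_low.
So the output code is 28366.

code 28366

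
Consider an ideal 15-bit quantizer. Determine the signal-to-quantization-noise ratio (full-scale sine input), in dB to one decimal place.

92.1 dB

SNR ≈ 6.02·N + 1.76 dB = 6.02·15 + 1.76 = 92.06 dB.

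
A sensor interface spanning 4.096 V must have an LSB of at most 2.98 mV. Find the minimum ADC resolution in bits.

Number of steps required ≥ 4.096 V / 2.98 mV = 1374.50.
Need 2^N ≥ 1374.50; 2^10 = 1024, 2^11 = 2048.
Minimum N = 11.

11 bits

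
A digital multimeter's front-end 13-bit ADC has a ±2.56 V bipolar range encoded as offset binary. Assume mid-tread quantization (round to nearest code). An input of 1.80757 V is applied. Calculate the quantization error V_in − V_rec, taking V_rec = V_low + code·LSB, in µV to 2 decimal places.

Step size: 5.12 V ÷ 2^13 = 0.625 mV.
(V_in − V_low)/LSB = (1.80757 − (−2.56))/0.000625 = 6988.1120 → code 6988 (round).
Code 6988 maps back to (−2.56) + 6988×0.000625 V = 1.8075 V.
V_in − V_rec = 7e-05 V = 70.00 µV.

70.00 µV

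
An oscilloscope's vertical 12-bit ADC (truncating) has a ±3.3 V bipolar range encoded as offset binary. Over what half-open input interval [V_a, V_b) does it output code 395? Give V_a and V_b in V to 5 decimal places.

[-2.66353 V, -2.66191 V)

LSB = 6.6/2^12 = 1.611 mV.
V_a = V_low + 395·LSB = -2.66353 V; V_b = V_low + 396·LSB = -2.66191 V.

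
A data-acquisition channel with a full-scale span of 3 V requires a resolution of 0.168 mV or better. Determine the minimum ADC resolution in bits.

15 bits

Number of steps required ≥ 3 V / 0.168 mV = 17857.14.
Need 2^N ≥ 17857.14; 2^14 = 16384, 2^15 = 32768.
Minimum N = 15.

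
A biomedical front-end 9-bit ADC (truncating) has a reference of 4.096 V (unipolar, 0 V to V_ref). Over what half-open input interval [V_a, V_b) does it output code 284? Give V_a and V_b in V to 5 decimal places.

[2.27200 V, 2.28000 V)

LSB = 4.096/2^9 = 8.000 mV.
V_a = V_low + 284·LSB = 2.272 V; V_b = V_low + 285·LSB = 2.28 V.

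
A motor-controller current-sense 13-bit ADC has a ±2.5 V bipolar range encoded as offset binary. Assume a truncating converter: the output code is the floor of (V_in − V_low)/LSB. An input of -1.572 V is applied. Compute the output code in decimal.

Full-scale span = 5 V; LSB = 5/2^13 = 0.610 mV.
(-1.572 − (−2.5)) / 0.000610352 = 1520.435 LSBs.
⌊·⌋(1520.435) = 1520.

code 1520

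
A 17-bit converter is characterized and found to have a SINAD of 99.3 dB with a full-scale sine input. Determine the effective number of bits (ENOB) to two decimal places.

16.20 bits

ENOB = (SINAD − 1.76) / 6.02 = (99.3 − 1.76)/6.02 = 16.203.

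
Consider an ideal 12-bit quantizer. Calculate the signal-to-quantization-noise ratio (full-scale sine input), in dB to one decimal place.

74.0 dB

SNR ≈ 6.02·N + 1.76 dB = 6.02·12 + 1.76 = 74.00 dB.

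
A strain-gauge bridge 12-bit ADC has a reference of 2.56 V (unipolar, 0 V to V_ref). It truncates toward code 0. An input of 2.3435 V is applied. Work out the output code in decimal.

code 3749

With 4096 levels over 2.56 V, one step is 0.625 mV.
Input sits at 3749.600 steps above V_low.
Floor → code 3749.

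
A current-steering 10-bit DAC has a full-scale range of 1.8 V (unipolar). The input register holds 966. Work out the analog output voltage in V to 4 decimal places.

LSB = 1.8 V / 2^10 = 1.758 mV.
V_out = 0 + 966 × 0.00175781 V = 1.69805 V.

1.6980 V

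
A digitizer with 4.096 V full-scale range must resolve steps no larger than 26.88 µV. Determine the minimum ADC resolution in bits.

18 bits

Number of steps required ≥ 4.096 V / 26.88 µV = 152380.95.
Need 2^N ≥ 152380.95; 2^17 = 131072, 2^18 = 262144.
Minimum N = 18.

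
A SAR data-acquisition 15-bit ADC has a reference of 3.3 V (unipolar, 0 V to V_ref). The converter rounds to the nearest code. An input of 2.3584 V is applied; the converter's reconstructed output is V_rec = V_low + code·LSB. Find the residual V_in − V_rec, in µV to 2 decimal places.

19.87 µV

LSB = 3.3/2^15 = 100.71 µV.
Scaled input = 23418.1973 LSBs, so code = 23418.
V_rec = 0 + 23418·0.000100708 = 2.3583801 V.
Error = 2.3584 − 2.3583801 = 1.9873e-05 V = 19.87 µV.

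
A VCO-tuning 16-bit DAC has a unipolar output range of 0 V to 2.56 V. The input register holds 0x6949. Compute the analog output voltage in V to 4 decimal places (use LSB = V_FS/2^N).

1.0529 V

LSB = 2.56 V / 2^16 = 39.06 µV.
Code 0x6949 = 26953 decimal.
V_out = 0 + 26953 × 3.90625e-05 V = 1.05285 V.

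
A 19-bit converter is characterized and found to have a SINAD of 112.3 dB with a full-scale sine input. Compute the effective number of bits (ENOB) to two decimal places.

ENOB = (SINAD − 1.76) / 6.02 = (112.3 − 1.76)/6.02 = 18.362.

18.36 bits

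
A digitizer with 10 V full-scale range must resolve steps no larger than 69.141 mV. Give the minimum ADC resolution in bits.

8 bits

Number of steps required ≥ 10 V / 69.141 mV = 144.63.
Need 2^N ≥ 144.63; 2^7 = 128, 2^8 = 256.
Minimum N = 8.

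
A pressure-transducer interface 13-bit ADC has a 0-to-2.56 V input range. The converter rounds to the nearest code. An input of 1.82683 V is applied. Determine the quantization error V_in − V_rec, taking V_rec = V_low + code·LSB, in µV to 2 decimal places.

-45.00 µV

Step size: 2.56 V ÷ 2^13 = 312.50 µV.
(V_in − V_low)/LSB = (1.82683 − 0)/0.0003125 = 5845.8560 → code 5846 (round).
Reconstructed: 1.826875 V.
V_in − V_rec = -4.5e-05 V = -45.00 µV.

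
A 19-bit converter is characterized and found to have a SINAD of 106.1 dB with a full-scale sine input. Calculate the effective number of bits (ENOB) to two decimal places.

ENOB = (SINAD − 1.76) / 6.02 = (106.1 − 1.76)/6.02 = 17.332.

17.33 bits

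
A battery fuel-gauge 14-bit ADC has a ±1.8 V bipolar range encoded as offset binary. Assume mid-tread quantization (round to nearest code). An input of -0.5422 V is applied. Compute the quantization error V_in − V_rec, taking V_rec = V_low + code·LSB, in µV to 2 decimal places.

Step size: 3.6 V ÷ 2^14 = 219.73 µV.
Scaled input = 5724.3876 LSBs, so code = 5724.
V_rec = (−1.8) + 5724·0.000219727 = -0.54228516 V.
V_in − V_rec = 8.51562e-05 V = 85.16 µV.

85.16 µV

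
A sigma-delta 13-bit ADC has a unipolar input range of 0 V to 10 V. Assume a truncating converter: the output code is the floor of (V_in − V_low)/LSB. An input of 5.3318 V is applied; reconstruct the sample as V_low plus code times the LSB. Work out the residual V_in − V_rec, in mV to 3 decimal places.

0.989 mV

LSB = 10/2^13 = 1.221 mV.
(5.3318 − 0)/0.0012207 = 4367.8106; ⌊·⌋ gives code 4367.
Reconstructed: 5.3308105 V.
Error = 5.3318 − 5.3308105 = 0.000989453 V = 0.989 mV.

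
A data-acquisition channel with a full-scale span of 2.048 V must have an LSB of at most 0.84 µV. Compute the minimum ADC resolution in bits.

Number of steps required ≥ 2.048 V / 0.84 µV = 2438095.24.
Need 2^N ≥ 2438095.24; 2^21 = 2097152, 2^22 = 4194304.
Minimum N = 22.

22 bits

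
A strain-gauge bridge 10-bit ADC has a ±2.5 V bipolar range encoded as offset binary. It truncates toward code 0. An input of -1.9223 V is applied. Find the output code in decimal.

code 118

LSB = 5 V / 1024 = 4.883 mV.
(-1.9223 − (−2.5)) / 0.00488281 = 118.313 LSBs.
Floor → code 118.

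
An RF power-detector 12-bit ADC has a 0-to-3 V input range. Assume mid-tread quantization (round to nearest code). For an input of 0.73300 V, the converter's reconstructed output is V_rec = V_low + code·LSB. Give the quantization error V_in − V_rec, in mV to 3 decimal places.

One LSB is 3 V / 4096 = 0.732 mV.
(0.73300 − 0)/0.000732422 = 1000.7893; round gives code 1001.
V_rec = 0 + 1001·0.000732422 = 0.7331543 V.
Difference: -0.000154297 V → -0.154 mV.

-0.154 mV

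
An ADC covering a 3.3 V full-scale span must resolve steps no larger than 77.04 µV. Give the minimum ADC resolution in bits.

16 bits

Number of steps required ≥ 3.3 V / 77.04 µV = 42834.89.
Need 2^N ≥ 42834.89; 2^15 = 32768, 2^16 = 65536.
Minimum N = 16.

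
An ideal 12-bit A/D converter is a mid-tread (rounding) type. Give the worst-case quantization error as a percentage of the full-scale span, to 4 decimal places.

Rounding → worst-case error = ½ LSB = V_FS/2^13, so 100/8192 = 0.012207 % of full scale.

0.0122 %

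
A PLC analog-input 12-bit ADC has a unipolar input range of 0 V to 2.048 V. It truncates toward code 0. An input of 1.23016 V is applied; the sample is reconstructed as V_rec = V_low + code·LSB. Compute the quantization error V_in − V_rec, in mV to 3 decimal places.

One LSB is 2.048 V / 4096 = 0.500 mV.
(1.23016 − 0)/0.0005 = 2460.3200; ⌊·⌋ gives code 2460.
Code 2460 maps back to 0 + 2460×0.0005 V = 1.23 V.
Error = 1.23016 − 1.23 = 0.00016 V = 0.160 mV.

0.160 mV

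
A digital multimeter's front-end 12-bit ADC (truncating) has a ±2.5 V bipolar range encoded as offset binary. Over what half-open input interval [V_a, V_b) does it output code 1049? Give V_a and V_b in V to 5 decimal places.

[-1.21948 V, -1.21826 V)

LSB = 5/2^12 = 1.221 mV.
V_a = V_low + 1049·LSB = -1.21948 V; V_b = V_low + 1050·LSB = -1.21826 V.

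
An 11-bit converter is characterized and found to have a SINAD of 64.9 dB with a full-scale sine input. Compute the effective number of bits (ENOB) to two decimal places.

ENOB = (SINAD − 1.76) / 6.02 = (64.9 − 1.76)/6.02 = 10.488.

10.49 bits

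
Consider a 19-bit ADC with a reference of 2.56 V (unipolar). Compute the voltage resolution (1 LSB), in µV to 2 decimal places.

4.88 µV

Full-scale span = 2.56 V.
LSB = 2.56 / 2^19 = 2.56 / 524288 = 4.88281e-06 V = 4.88 µV.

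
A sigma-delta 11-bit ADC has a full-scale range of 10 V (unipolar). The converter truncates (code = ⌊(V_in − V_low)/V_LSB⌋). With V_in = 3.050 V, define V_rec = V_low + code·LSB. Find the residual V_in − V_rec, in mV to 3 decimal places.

3.125 mV

Step size: 10 V ÷ 2^11 = 4.883 mV.
(V_in − V_low)/LSB = (3.050 − 0)/0.00488281 = 624.6400 → code 624 (floor).
V_rec = 0 + 624·0.00488281 = 3.046875 V.
V_in − V_rec = 0.003125 V = 3.125 mV.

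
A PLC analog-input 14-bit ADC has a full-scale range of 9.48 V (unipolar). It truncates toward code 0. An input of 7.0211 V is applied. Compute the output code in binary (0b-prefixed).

Full-scale span = 9.48 V; LSB = 9.48/2^14 = 0.579 mV.
(V_in − V_low)/LSB = (7.0211 − 0) / 0.000578613 = 12134.357.
Floor → code 12134.
In binary (0b-prefixed): 0b10111101100110.

code 0b10111101100110 (decimal 12134)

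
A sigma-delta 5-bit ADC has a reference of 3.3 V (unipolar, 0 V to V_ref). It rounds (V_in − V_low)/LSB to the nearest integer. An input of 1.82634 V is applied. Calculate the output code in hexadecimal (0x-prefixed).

code 0x12 (decimal 18)

LSB = 3.3 V / 32 = 103.125 mV.
(V_in − V_low)/LSB = (1.82634 − 0) / 0.103125 = 17.710.
round(17.710) = 18.
In hexadecimal (0x-prefixed): 0x12.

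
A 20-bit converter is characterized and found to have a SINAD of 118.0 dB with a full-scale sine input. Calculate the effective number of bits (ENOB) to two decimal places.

ENOB = (SINAD − 1.76) / 6.02 = (118.0 − 1.76)/6.02 = 19.309.

19.31 bits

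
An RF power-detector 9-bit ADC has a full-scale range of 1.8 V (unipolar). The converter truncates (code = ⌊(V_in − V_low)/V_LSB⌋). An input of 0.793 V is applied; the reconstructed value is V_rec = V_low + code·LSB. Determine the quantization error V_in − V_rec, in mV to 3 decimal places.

One LSB is 1.8 V / 512 = 3.516 mV.
Scaled input = 225.5644 LSBs, so code = 225.
Reconstructed: 0.79101562 V.
V_in − V_rec = 0.00198438 V = 1.984 mV.

1.984 mV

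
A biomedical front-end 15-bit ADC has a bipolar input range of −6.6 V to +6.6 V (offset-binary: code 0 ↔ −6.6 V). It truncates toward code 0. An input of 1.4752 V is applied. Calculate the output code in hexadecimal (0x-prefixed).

code 0x4E4E (decimal 20046)

Full-scale span = 13.2 V; LSB = 13.2/2^15 = 402.83 µV.
(1.4752 − (−6.6)) / 0.000402832 = 20046.072 LSBs.
Floor → code 20046.
In hexadecimal (0x-prefixed): 0x4E4E.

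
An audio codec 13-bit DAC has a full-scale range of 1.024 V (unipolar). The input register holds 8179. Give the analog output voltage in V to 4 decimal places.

1.0224 V

LSB = 1.024 V / 2^13 = 125.00 µV.
V_out = 0 + 8179 × 0.000125 V = 1.02238 V.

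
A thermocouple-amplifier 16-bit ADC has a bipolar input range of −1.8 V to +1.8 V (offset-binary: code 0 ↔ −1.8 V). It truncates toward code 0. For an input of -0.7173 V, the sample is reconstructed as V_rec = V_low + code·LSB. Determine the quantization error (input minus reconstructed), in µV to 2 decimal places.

52.29 µV

LSB = 3.6/2^16 = 54.93 µV.
Scaled input = 19709.9520 LSBs, so code = 19709.
Code 19709 maps back to (−1.8) + 19709×5.49316e-05 V = -0.71735229 V.
Difference: 5.22949e-05 V → 52.29 µV.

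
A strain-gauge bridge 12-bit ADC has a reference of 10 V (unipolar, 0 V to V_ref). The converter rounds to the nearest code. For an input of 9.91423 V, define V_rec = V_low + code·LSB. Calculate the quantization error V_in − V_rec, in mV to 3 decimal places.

Step size: 10 V ÷ 2^12 = 2.441 mV.
(V_in − V_low)/LSB = (9.91423 − 0)/0.00244141 = 4060.8686 → code 4061 (round).
Reconstructed: 9.9145508 V.
Difference: -0.000320781 V → -0.321 mV.

-0.321 mV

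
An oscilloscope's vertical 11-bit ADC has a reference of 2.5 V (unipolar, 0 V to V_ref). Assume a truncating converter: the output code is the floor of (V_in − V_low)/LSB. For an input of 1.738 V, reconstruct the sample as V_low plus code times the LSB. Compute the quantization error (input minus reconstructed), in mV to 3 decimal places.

0.939 mV

One LSB is 2.5 V / 2048 = 1.221 mV.
(1.738 − 0)/0.0012207 = 1423.7696; ⌊·⌋ gives code 1423.
V_rec = 0 + 1423·0.0012207 = 1.7370605 V.
Error = 1.738 − 1.7370605 = 0.000939453 V = 0.939 mV.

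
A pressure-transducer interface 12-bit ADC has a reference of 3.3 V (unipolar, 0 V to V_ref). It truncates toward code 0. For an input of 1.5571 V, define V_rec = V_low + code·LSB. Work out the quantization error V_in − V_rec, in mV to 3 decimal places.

0.557 mV

Step size: 3.3 V ÷ 2^12 = 0.806 mV.
Scaled input = 1932.6914 LSBs, so code = 1932.
Code 1932 maps back to 0 + 1932×0.000805664 V = 1.556543 V.
Difference: 0.000557031 V → 0.557 mV.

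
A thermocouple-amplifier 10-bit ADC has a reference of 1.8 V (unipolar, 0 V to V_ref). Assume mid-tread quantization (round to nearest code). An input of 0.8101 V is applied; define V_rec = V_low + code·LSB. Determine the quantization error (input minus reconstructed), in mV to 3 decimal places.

-0.252 mV

Step size: 1.8 V ÷ 2^10 = 1.758 mV.
Scaled input = 460.8569 LSBs, so code = 461.
Reconstructed: 0.81035156 V.
V_in − V_rec = -0.000251562 V = -0.252 mV.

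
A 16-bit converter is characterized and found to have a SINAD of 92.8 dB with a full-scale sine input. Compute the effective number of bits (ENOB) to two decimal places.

ENOB = (SINAD − 1.76) / 6.02 = (92.8 − 1.76)/6.02 = 15.123.

15.12 bits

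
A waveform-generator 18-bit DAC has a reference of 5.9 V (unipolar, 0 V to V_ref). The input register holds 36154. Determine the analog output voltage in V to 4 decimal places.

0.8137 V

LSB = 5.9 V / 2^18 = 22.51 µV.
V_out = 0 + 36154 × 2.25067e-05 V = 0.813708 V.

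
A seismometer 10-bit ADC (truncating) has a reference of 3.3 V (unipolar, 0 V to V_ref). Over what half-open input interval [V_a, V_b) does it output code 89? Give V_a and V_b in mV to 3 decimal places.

[286.816 mV, 290.039 mV)

LSB = 3.3/2^10 = 3.223 mV.
V_a = V_low + 89·LSB = 0.286816 V; V_b = V_low + 90·LSB = 0.290039 V.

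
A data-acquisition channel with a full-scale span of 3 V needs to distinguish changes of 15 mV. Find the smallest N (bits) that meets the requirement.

Number of steps required ≥ 3 V / 15 mV = 200.00.
Need 2^N ≥ 200.00; 2^7 = 128, 2^8 = 256.
Minimum N = 8.

8 bits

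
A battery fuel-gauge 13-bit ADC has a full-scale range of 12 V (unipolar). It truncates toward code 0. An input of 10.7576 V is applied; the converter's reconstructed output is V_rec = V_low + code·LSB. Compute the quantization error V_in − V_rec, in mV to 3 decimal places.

1.252 mV

One LSB is 12 V / 8192 = 1.465 mV.
(10.7576 − 0)/0.00146484 = 7343.8549; ⌊·⌋ gives code 7343.
Code 7343 maps back to 0 + 7343×0.00146484 V = 10.756348 V.
Error = 10.7576 − 10.756348 = 0.00125234 V = 1.252 mV.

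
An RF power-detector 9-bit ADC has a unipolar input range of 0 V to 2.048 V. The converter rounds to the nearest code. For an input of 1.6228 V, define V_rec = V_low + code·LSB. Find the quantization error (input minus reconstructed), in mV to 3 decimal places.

LSB = 2.048/2^9 = 4.000 mV.
(V_in − V_low)/LSB = (1.6228 − 0)/0.004 = 405.7000 → code 406 (round).
Code 406 maps back to 0 + 406×0.004 V = 1.624 V.
V_in − V_rec = -0.0012 V = -1.200 mV.

-1.200 mV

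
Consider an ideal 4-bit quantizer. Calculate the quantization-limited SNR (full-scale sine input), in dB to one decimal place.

SNR ≈ 6.02·N + 1.76 dB = 6.02·4 + 1.76 = 25.84 dB.

25.8 dB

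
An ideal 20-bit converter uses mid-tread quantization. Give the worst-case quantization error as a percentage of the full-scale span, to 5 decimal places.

Rounding → worst-case error = ½ LSB = V_FS/2^21, so 100/2097152 = 4.76837e-05 % of full scale.

0.00005 %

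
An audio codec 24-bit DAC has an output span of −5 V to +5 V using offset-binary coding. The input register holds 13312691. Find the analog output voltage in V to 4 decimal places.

2.9350 V

LSB = 10 V / 2^24 = 0.60 µV.
V_out = (−5) + 13312691 × 5.96046e-07 V = 2.93498 V.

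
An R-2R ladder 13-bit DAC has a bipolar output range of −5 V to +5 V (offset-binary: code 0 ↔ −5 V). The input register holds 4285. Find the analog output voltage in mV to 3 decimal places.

230.713 mV

LSB = 10 V / 2^13 = 1.221 mV.
V_out = (−5) + 4285 × 0.0012207 V = 0.230713 V.
= 230.713 mV.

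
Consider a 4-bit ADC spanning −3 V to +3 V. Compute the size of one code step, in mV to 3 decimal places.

Full-scale span = 6 V.
LSB = 6 / 2^4 = 6 / 16 = 0.375 V = 375.000 mV.

375.000 mV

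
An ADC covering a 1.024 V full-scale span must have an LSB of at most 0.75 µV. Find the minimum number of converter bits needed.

Number of steps required ≥ 1.024 V / 0.75 µV = 1365333.33.
Need 2^N ≥ 1365333.33; 2^20 = 1048576, 2^21 = 2097152.
Minimum N = 21.

21 bits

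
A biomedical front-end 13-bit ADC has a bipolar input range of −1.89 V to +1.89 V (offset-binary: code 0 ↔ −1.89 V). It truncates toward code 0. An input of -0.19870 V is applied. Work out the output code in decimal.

code 3665

LSB = 3.78 V / 8192 = 461.43 µV.
(V_in − V_low)/LSB = (-0.19870 − (−1.89)) / 0.000461426 = 3665.378.
⌊·⌋(3665.378) = 3665.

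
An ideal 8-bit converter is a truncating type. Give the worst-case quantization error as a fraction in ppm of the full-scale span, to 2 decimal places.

3906.25 ppm

Truncating → worst-case error = 1 LSB = V_FS/2^8, so 1e+06/256 = 3906.25 ppm of full scale.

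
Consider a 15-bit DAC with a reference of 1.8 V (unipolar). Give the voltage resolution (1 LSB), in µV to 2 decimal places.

54.93 µV

Full-scale span = 1.8 V.
LSB = 1.8 / 2^15 = 1.8 / 32768 = 5.49316e-05 V = 54.93 µV.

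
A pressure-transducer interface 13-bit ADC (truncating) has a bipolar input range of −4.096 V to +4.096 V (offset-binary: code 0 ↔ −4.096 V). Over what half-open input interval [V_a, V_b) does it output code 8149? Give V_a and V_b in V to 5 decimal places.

[4.05300 V, 4.05400 V)

LSB = 8.192/2^13 = 1.000 mV.
V_a = V_low + 8149·LSB = 4.053 V; V_b = V_low + 8150·LSB = 4.054 V.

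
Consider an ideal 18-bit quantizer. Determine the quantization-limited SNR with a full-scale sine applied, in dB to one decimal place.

110.1 dB

SNR ≈ 6.02·N + 1.76 dB = 6.02·18 + 1.76 = 110.12 dB.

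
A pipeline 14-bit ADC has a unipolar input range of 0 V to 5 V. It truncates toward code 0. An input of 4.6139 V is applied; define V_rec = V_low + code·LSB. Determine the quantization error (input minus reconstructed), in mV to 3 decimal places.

LSB = 5/2^14 = 305.18 µV.
(4.6139 − 0)/0.000305176 = 15118.8275; ⌊·⌋ gives code 15118.
Reconstructed: 4.6136475 V.
Error = 4.6139 − 4.6136475 = 0.000252539 V = 0.253 mV.

0.253 mV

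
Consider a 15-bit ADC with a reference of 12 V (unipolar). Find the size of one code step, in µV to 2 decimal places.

366.21 µV

Full-scale span = 12 V.
LSB = 12 / 2^15 = 12 / 32768 = 0.000366211 V = 366.21 µV.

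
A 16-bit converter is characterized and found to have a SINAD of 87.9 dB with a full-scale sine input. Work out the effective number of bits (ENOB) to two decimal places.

14.31 bits

ENOB = (SINAD − 1.76) / 6.02 = (87.9 − 1.76)/6.02 = 14.309.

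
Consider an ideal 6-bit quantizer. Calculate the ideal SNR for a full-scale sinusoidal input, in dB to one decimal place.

37.9 dB

SNR ≈ 6.02·N + 1.76 dB = 6.02·6 + 1.76 = 37.88 dB.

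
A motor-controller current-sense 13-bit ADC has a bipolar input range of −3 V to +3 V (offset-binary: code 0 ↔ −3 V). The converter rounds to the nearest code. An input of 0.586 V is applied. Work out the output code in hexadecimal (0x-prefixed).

code 0x1320 (decimal 4896)

With 8192 levels over 6 V, one step is 0.732 mV.
Input sits at 4896.085 steps above V_low.
round(4896.085) = 4896.
In hexadecimal (0x-prefixed): 0x1320.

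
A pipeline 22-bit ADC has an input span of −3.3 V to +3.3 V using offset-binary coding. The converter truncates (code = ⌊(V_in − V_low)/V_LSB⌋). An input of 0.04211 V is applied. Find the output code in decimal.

With 4194304 levels over 6.6 V, one step is 1.57 µV.
(0.04211 − (−3.3)) / 1.57356e-06 = 2123912.931 LSBs.
So the output code is 2123912.

code 2123912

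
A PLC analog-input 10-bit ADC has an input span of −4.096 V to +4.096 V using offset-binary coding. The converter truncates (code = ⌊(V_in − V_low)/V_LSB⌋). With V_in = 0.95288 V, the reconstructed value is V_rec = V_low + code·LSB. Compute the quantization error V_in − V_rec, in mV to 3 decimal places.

0.880 mV

One LSB is 8.192 V / 1024 = 8.000 mV.
(0.95288 − (−4.096))/0.008 = 631.1100; ⌊·⌋ gives code 631.
Reconstructed: 0.952 V.
Difference: 0.00088 V → 0.880 mV.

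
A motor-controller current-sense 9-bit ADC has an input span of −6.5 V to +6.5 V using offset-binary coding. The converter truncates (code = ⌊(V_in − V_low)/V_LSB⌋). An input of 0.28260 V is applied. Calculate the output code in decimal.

code 267

LSB = 13 V / 512 = 25.391 mV.
(V_in − V_low)/LSB = (0.28260 − (−6.5)) / 0.0253906 = 267.130.
⌊·⌋(267.130) = 267.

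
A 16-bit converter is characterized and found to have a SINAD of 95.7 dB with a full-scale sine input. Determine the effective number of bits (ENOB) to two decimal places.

ENOB = (SINAD − 1.76) / 6.02 = (95.7 − 1.76)/6.02 = 15.605.

15.60 bits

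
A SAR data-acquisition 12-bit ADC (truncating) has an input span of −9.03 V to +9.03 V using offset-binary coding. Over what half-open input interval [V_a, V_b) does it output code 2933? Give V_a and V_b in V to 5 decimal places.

LSB = 18.06/2^12 = 4.409 mV.
V_a = V_low + 2933·LSB = 3.90212 V; V_b = V_low + 2934·LSB = 3.90653 V.

[3.90212 V, 3.90653 V)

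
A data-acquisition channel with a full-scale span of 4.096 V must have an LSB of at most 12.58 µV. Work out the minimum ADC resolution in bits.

Number of steps required ≥ 4.096 V / 12.58 µV = 325596.18.
Need 2^N ≥ 325596.18; 2^18 = 262144, 2^19 = 524288.
Minimum N = 19.

19 bits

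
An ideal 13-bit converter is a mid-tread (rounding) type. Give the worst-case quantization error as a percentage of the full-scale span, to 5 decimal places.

Rounding → worst-case error = ½ LSB = V_FS/2^14, so 100/16384 = 0.00610352 % of full scale.

0.00610 %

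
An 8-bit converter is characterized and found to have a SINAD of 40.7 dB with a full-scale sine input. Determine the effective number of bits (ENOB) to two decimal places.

ENOB = (SINAD − 1.76) / 6.02 = (40.7 − 1.76)/6.02 = 6.468.

6.47 bits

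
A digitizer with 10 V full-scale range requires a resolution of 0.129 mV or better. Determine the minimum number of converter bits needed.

Number of steps required ≥ 10 V / 0.129 mV = 77519.38.
Need 2^N ≥ 77519.38; 2^16 = 65536, 2^17 = 131072.
Minimum N = 17.

17 bits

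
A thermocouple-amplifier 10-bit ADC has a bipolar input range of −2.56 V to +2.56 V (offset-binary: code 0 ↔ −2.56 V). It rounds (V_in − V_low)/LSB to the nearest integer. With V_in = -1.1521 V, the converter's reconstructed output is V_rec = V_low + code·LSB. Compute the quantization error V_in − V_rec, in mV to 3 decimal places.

LSB = 5.12/2^10 = 5.000 mV.
(V_in − V_low)/LSB = (-1.1521 − (−2.56))/0.005 = 281.5800 → code 282 (round).
Reconstructed: -1.15 V.
Difference: -0.0021 V → -2.100 mV.

-2.100 mV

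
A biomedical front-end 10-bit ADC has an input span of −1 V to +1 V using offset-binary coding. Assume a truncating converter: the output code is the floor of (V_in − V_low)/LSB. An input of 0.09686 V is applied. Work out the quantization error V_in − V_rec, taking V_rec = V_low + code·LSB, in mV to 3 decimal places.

1.157 mV

One LSB is 2 V / 1024 = 1.953 mV.
(V_in − V_low)/LSB = (0.09686 − (−1))/0.00195312 = 561.5923 → code 561 (floor).
Code 561 maps back to (−1) + 561×0.00195312 V = 0.095703125 V.
Difference: 0.00115687 V → 1.157 mV.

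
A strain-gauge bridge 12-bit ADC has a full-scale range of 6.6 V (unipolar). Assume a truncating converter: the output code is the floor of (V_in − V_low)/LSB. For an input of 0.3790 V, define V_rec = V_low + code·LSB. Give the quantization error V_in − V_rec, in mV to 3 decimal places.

0.338 mV

Step size: 6.6 V ÷ 2^12 = 1.611 mV.
(V_in − V_low)/LSB = (0.3790 − 0)/0.00161133 = 235.2097 → code 235 (floor).
Reconstructed: 0.37866211 V.
Difference: 0.000337891 V → 0.338 mV.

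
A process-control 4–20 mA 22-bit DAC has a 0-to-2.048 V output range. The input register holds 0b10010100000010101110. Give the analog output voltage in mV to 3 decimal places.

296.085 mV

LSB = 2.048 V / 2^22 = 0.49 µV.
Code 0b10010100000010101110 = 606382 decimal.
V_out = 0 + 606382 × 4.88281e-07 V = 0.296085 V.
= 296.085 mV.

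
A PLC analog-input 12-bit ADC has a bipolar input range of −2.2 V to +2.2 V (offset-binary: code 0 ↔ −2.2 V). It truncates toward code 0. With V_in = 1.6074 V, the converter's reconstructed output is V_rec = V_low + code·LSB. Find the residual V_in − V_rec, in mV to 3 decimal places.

0.369 mV

One LSB is 4.4 V / 4096 = 1.074 mV.
(1.6074 − (−2.2))/0.00107422 = 3544.3433; ⌊·⌋ gives code 3544.
V_rec = (−2.2) + 3544·0.00107422 = 1.6070312 V.
Difference: 0.00036875 V → 0.369 mV.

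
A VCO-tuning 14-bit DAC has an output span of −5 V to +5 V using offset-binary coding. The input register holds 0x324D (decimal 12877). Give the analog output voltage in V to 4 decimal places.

2.8595 V

LSB = 10 V / 2^14 = 0.610 mV.
Code 0x324D = 12877 decimal.
V_out = (−5) + 12877 × 0.000610352 V = 2.8595 V.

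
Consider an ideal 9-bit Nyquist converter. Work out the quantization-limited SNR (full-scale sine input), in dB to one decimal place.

55.9 dB

SNR ≈ 6.02·N + 1.76 dB = 6.02·9 + 1.76 = 55.94 dB.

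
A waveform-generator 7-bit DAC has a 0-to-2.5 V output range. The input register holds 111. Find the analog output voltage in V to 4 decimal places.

2.1680 V

LSB = 2.5 V / 2^7 = 19.531 mV.
V_out = 0 + 111 × 0.0195312 V = 2.16797 V.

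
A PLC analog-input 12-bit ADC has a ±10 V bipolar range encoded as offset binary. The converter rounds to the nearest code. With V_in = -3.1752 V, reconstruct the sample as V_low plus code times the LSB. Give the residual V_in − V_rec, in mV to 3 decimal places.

-1.372 mV

LSB = 20/2^12 = 4.883 mV.
(V_in − V_low)/LSB = (-3.1752 − (−10))/0.00488281 = 1397.7190 → code 1398 (round).
Reconstructed: -3.1738281 V.
Difference: -0.00137188 V → -1.372 mV.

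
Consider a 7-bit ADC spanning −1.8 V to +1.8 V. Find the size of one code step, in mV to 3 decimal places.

28.125 mV

Full-scale span = 3.6 V.
LSB = 3.6 / 2^7 = 3.6 / 128 = 0.028125 V = 28.125 mV.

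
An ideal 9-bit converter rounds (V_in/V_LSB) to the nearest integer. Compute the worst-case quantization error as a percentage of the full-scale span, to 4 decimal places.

0.0977 %

Rounding → worst-case error = ½ LSB = V_FS/2^10, so 100/1024 = 0.0976562 % of full scale.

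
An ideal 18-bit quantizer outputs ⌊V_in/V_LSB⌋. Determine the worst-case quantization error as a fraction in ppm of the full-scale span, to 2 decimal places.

Truncating → worst-case error = 1 LSB = V_FS/2^18, so 1e+06/262144 = 3.8147 ppm of full scale.

3.81 ppm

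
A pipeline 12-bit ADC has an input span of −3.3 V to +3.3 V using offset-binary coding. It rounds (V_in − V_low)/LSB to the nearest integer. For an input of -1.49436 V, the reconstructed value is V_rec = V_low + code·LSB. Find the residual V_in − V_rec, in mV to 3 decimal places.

One LSB is 6.6 V / 4096 = 1.611 mV.
(V_in − V_low)/LSB = (-1.49436 − (−3.3))/0.00161133 = 1120.5911 → code 1121 (round).
V_rec = (−3.3) + 1121·0.00161133 = -1.4937012 V.
Difference: -0.000658828 V → -0.659 mV.

-0.659 mV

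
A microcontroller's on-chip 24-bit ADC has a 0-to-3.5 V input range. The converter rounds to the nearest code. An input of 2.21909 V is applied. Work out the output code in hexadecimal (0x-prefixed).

LSB = 3.5 V / 16777216 = 0.21 µV.
(V_in − V_low)/LSB = (2.21909 − 0) / 2.08616e-07 = 10637186.358.
round(10637186.358) = 10637186.
In hexadecimal (0x-prefixed): 0xA24F82.

code 0xA24F82 (decimal 10637186)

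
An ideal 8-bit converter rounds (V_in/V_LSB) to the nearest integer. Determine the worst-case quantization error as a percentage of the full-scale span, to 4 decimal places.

0.1953 %

Rounding → worst-case error = ½ LSB = V_FS/2^9, so 100/512 = 0.195312 % of full scale.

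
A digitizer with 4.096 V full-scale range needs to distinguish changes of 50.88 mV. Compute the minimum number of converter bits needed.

Number of steps required ≥ 4.096 V / 50.88 mV = 80.50.
Need 2^N ≥ 80.50; 2^6 = 64, 2^7 = 128.
Minimum N = 7.

7 bits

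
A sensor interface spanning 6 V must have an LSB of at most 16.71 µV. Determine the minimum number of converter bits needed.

19 bits

Number of steps required ≥ 6 V / 16.71 µV = 359066.43.
Need 2^N ≥ 359066.43; 2^18 = 262144, 2^19 = 524288.
Minimum N = 19.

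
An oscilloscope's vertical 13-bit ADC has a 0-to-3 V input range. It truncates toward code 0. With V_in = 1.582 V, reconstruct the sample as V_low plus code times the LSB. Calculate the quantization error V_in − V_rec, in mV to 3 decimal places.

LSB = 3/2^13 = 366.21 µV.
(V_in − V_low)/LSB = (1.582 − 0)/0.000366211 = 4319.9147 → code 4319 (floor).
Code 4319 maps back to 0 + 4319×0.000366211 V = 1.581665 V.
Difference: 0.000334961 V → 0.335 mV.

0.335 mV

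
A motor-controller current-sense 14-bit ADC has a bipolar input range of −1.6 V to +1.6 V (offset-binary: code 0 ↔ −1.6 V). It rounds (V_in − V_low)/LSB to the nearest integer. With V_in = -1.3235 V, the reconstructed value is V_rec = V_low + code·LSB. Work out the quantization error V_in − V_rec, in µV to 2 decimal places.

One LSB is 3.2 V / 16384 = 195.31 µV.
(V_in − V_low)/LSB = (-1.3235 − (−1.6))/0.000195313 = 1415.6800 → code 1416 (round).
V_rec = (−1.6) + 1416·0.000195313 = -1.3234375 V.
Error = -1.3235 − (−1.3234375) = -6.25e-05 V = -62.50 µV.

-62.50 µV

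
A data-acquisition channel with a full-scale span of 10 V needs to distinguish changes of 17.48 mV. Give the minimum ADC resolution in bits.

Number of steps required ≥ 10 V / 17.48 mV = 572.08.
Need 2^N ≥ 572.08; 2^9 = 512, 2^10 = 1024.
Minimum N = 10.

10 bits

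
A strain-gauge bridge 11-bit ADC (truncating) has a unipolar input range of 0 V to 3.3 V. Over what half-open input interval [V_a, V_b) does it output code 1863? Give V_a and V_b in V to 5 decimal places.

[3.00190 V, 3.00352 V)

LSB = 3.3/2^11 = 1.611 mV.
V_a = V_low + 1863·LSB = 3.0019 V; V_b = V_low + 1864·LSB = 3.00352 V.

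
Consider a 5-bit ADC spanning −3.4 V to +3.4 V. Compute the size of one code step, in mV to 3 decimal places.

212.500 mV

Full-scale span = 6.8 V.
LSB = 6.8 / 2^5 = 6.8 / 32 = 0.2125 V = 212.500 mV.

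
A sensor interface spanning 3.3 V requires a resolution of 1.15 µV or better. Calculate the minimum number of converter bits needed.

22 bits

Number of steps required ≥ 3.3 V / 1.15 µV = 2869565.22.
Need 2^N ≥ 2869565.22; 2^21 = 2097152, 2^22 = 4194304.
Minimum N = 22.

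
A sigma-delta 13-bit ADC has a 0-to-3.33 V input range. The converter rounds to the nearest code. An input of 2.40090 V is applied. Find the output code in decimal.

With 8192 levels over 3.33 V, one step is 406.49 µV.
(V_in − V_low)/LSB = (2.40090 − 0) / 0.000406494 = 5906.358.
round(5906.358) = 5906.

code 5906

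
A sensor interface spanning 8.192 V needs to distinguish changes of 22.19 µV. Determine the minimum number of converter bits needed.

19 bits

Number of steps required ≥ 8.192 V / 22.19 µV = 369175.30.
Need 2^N ≥ 369175.30; 2^18 = 262144, 2^19 = 524288.
Minimum N = 19.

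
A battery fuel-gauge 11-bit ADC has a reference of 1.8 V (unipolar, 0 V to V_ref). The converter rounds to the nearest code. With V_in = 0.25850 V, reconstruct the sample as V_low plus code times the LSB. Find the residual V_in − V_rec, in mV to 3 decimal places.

0.102 mV

Step size: 1.8 V ÷ 2^11 = 0.879 mV.
Scaled input = 294.1156 LSBs, so code = 294.
Code 294 maps back to 0 + 294×0.000878906 V = 0.25839844 V.
Difference: 0.000101562 V → 0.102 mV.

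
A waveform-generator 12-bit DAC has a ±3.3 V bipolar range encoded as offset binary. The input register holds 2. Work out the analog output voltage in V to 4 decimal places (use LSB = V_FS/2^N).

LSB = 6.6 V / 2^12 = 1.611 mV.
V_out = (−3.3) + 2 × 0.00161133 V = -3.29678 V.

-3.2968 V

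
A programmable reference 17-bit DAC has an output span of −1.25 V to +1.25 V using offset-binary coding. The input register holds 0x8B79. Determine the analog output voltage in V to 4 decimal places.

-0.5690 V

LSB = 2.5 V / 2^17 = 19.07 µV.
Code 0x8B79 = 35705 decimal.
V_out = (−1.25) + 35705 × 1.90735e-05 V = -0.568981 V.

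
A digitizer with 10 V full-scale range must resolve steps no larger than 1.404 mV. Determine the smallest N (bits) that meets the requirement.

13 bits

Number of steps required ≥ 10 V / 1.404 mV = 7122.51.
Need 2^N ≥ 7122.51; 2^12 = 4096, 2^13 = 8192.
Minimum N = 13.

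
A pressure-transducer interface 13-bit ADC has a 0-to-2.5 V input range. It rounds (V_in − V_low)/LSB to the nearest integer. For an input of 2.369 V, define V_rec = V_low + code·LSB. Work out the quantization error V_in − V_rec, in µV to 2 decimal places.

-79.59 µV

LSB = 2.5/2^13 = 305.18 µV.
(V_in − V_low)/LSB = (2.369 − 0)/0.000305176 = 7762.7392 → code 7763 (round).
Code 7763 maps back to 0 + 7763×0.000305176 V = 2.3690796 V.
Difference: -7.95898e-05 V → -79.59 µV.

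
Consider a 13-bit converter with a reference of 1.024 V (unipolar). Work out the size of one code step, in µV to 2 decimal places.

Full-scale span = 1.024 V.
LSB = 1.024 / 2^13 = 1.024 / 8192 = 0.000125 V = 125.00 µV.

125.00 µV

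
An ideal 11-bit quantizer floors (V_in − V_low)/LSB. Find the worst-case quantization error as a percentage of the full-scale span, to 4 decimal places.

0.0488 %

Truncating → worst-case error = 1 LSB = V_FS/2^11, so 100/2048 = 0.0488281 % of full scale.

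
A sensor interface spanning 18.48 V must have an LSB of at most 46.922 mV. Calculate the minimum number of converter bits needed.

Number of steps required ≥ 18.48 V / 46.922 mV = 393.85.
Need 2^N ≥ 393.85; 2^8 = 256, 2^9 = 512.
Minimum N = 9.

9 bits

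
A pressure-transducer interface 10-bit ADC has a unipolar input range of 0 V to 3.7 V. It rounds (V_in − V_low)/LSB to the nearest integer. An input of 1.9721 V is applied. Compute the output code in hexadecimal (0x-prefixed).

code 0x222 (decimal 546)

LSB = 3.7 V / 1024 = 3.613 mV.
Input sits at 545.792 steps above V_low.
round(545.792) = 546.
In hexadecimal (0x-prefixed): 0x222.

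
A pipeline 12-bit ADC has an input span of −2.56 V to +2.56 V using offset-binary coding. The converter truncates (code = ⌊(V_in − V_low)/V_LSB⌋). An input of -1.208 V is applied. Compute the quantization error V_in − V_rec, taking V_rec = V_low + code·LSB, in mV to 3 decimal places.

Step size: 5.12 V ÷ 2^12 = 1.250 mV.
(V_in − V_low)/LSB = (-1.208 − (−2.56))/0.00125 = 1081.6000 → code 1081 (floor).
Reconstructed: -1.20875 V.
V_in − V_rec = 0.00075 V = 0.750 mV.

0.750 mV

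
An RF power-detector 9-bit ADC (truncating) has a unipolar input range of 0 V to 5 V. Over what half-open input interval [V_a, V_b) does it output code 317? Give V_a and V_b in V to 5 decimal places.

LSB = 5/2^9 = 9.766 mV.
V_a = V_low + 317·LSB = 3.0957 V; V_b = V_low + 318·LSB = 3.10547 V.

[3.09570 V, 3.10547 V)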